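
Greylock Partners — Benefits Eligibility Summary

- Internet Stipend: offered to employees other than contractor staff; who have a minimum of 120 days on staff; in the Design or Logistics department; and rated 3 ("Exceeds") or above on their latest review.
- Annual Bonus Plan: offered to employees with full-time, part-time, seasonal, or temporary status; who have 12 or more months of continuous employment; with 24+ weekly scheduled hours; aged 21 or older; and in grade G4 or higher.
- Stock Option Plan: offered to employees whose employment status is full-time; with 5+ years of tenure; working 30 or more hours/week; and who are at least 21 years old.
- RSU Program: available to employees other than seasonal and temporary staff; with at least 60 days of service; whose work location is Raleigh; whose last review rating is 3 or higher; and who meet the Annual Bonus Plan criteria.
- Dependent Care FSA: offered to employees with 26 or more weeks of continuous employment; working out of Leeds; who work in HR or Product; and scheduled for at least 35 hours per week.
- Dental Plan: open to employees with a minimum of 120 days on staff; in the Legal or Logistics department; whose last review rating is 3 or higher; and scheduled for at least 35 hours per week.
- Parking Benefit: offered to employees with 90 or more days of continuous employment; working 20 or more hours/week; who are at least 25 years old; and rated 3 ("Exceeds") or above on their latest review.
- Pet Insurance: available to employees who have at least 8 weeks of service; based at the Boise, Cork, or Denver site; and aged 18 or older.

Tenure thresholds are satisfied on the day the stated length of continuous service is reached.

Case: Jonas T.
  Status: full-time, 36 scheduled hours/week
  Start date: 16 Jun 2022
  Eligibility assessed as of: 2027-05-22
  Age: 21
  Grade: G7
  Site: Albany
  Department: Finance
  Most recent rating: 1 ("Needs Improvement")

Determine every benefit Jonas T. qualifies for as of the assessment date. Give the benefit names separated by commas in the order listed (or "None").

Annual Bonus Plan

Service from 16 Jun 2022 to 2027-05-22: 1801 days.
Internet Stipend — status full-time ✓ (not excluded); service 1801 days ≥ 120 days ✓; dept Finance ✗ → not eligible.
Annual Bonus Plan — status full-time ✓; service 1801 days ≥ 12 months (≈360 days) ✓; 36 hrs/wk ≥ 24 ✓; age 21 ≥ 21 ✓; grade G7 ≥ G4 ✓ → eligible.
Stock Option Plan — status full-time ✓; service 1801 days < 5 years (≈1825 days) ✗ → not eligible.
RSU Program — status full-time ✓ (not excluded); service 1801 days ≥ 60 days ✓; site Albany ✗ (not Raleigh) → not eligible.
Dependent Care FSA — service 1801 days ≥ 26 weeks (≈182 days) ✓; site Albany ✗ (not Leeds) → not eligible.
Dental Plan — service 1801 days ≥ 120 days ✓; dept Finance ✗ → not eligible.
Parking Benefit — service 1801 days ≥ 90 days ✓; 36 hrs/wk ≥ 20 ✓; age 21 < 25 ✗ → not eligible.
Pet Insurance — service 1801 days ≥ 8 weeks (≈56 days) ✓; site Albany ✗ (not Boise, Cork, or Denver) → not eligible.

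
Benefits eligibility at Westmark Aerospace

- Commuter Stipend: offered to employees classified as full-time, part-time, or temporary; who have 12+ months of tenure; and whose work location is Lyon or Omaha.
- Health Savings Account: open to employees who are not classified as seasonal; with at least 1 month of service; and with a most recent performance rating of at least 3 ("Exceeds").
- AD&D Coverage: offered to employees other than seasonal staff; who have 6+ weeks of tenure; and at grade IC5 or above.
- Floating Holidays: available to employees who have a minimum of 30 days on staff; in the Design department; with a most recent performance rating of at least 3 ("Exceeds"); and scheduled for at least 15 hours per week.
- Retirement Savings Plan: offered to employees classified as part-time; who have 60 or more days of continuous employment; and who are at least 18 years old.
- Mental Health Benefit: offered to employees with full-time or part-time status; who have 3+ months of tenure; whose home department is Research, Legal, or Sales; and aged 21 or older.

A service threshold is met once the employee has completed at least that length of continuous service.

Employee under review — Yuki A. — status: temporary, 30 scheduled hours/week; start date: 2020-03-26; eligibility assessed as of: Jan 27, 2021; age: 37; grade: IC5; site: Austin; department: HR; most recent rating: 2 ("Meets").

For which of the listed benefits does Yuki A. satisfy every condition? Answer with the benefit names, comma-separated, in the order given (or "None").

AD&D Coverage

Service from 2020-03-26 to Jan 27, 2021: 307 days.
Commuter Stipend — status temporary ✓; service 307 days < 12 months (≈360 days) ✗ → not eligible.
Health Savings Account — status temporary ✓ (not excluded); service 307 days ≥ 1 month (≈30 days) ✓; rating 2 < 3 ✗ → not eligible.
AD&D Coverage — status temporary ✓ (not excluded); service 307 days ≥ 6 weeks (≈42 days) ✓; grade IC5 ≥ IC5 ✓ → eligible.
Floating Holidays — service 307 days ≥ 30 days ✓; dept HR ✗ → not eligible.
Retirement Savings Plan — status temporary ✗ (requires part-time) → not eligible.
Mental Health Benefit — status temporary ✗ (requires full-time or part-time) → not eligible.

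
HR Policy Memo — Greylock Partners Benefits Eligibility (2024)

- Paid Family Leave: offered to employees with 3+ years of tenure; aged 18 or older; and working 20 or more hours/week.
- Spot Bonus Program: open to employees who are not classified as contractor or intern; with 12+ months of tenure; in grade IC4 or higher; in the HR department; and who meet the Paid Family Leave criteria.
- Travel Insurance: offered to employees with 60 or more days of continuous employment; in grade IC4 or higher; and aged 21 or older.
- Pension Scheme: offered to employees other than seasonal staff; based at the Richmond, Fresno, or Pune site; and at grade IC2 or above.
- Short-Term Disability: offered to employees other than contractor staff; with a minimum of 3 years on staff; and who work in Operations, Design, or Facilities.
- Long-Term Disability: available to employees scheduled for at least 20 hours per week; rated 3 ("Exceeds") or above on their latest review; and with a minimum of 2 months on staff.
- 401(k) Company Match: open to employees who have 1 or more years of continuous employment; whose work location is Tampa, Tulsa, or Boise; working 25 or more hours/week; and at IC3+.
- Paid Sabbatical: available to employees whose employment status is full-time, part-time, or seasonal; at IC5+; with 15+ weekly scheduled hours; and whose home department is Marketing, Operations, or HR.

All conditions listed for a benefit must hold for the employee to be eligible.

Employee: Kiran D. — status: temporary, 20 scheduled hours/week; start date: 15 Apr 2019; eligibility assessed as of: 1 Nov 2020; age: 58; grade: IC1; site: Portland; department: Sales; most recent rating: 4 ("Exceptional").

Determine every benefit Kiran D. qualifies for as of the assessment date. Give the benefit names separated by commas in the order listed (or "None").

Long-Term Disability

Service from 15 Apr 2019 to 1 Nov 2020: 566 days.
Paid Family Leave — service 566 days < 3 years (≈1095 days) ✗ → not eligible.
Spot Bonus Program — status temporary ✓ (not excluded); service 566 days ≥ 12 months (≈360 days) ✓; grade IC1 < IC4 ✗ → not eligible.
Travel Insurance — service 566 days ≥ 60 days ✓; grade IC1 < IC4 ✗ → not eligible.
Pension Scheme — status temporary ✓ (not excluded); site Portland ✗ (not Richmond, Fresno, or Pune) → not eligible.
Short-Term Disability — status temporary ✓ (not excluded); service 566 days < 3 years (≈1095 days) ✗ → not eligible.
Long-Term Disability — 20 hrs/wk ≥ 20 ✓; rating 4 ≥ 3 ✓; service 566 days ≥ 2 months (≈60 days) ✓ → eligible.
401(k) Company Match — service 566 days ≥ 1 year (≈365 days) ✓; site Portland ✗ (not Tampa, Tulsa, or Boise) → not eligible.
Paid Sabbatical — status temporary ✗ (requires full-time, part-time, or seasonal) → not eligible.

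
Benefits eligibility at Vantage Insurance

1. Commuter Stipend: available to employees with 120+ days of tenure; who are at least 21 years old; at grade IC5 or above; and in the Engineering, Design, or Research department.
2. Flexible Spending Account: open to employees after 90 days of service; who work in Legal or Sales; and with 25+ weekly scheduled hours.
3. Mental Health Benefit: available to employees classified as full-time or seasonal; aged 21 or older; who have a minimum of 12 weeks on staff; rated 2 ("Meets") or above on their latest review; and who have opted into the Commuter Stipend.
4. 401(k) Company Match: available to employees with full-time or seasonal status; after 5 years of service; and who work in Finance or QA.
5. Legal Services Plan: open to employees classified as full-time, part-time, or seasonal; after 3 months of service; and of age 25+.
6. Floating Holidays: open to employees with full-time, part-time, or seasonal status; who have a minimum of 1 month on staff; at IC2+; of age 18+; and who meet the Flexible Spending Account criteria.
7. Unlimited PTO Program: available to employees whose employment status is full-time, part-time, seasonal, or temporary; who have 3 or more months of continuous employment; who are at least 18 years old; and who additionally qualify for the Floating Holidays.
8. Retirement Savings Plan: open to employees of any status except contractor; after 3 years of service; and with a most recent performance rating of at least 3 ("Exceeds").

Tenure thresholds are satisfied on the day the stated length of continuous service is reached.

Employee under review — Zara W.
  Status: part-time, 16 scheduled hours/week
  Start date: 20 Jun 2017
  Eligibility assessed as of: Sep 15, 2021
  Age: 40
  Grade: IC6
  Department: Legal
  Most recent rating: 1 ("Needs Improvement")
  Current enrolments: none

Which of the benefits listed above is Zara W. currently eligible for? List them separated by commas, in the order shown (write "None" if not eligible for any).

Service from 20 Jun 2017 to Sep 15, 2021: 1548 days.
Commuter Stipend — service 1548 days ≥ 120 days ✓; age 40 ≥ 21 ✓; grade IC6 ≥ IC5 ✓; dept Legal ✗ → not eligible.
Flexible Spending Account — service 1548 days ≥ 90 days ✓; dept Legal ✓; 16 hrs/wk < 25 ✗ → not eligible.
Mental Health Benefit — status part-time ✗ (requires full-time or seasonal) → not eligible.
401(k) Company Match — status part-time ✗ (requires full-time or seasonal) → not eligible.
Legal Services Plan — status part-time ✓; service 1548 days ≥ 3 months (≈90 days) ✓; age 40 ≥ 25 ✓ → eligible.
Floating Holidays — status part-time ✓; service 1548 days ≥ 1 month (≈30 days) ✓; grade IC6 ≥ IC2 ✓; age 40 ≥ 18 ✓; not eligible for Flexible Spending Account ✗ → not eligible.
Unlimited PTO Program — status part-time ✓; service 1548 days ≥ 3 months (≈90 days) ✓; age 40 ≥ 18 ✓; not eligible for Floating Holidays ✗ → not eligible.
Retirement Savings Plan — status part-time ✓ (not excluded); service 1548 days ≥ 3 years (≈1095 days) ✓; rating 1 < 3 ✗ → not eligible.

Legal Services Plan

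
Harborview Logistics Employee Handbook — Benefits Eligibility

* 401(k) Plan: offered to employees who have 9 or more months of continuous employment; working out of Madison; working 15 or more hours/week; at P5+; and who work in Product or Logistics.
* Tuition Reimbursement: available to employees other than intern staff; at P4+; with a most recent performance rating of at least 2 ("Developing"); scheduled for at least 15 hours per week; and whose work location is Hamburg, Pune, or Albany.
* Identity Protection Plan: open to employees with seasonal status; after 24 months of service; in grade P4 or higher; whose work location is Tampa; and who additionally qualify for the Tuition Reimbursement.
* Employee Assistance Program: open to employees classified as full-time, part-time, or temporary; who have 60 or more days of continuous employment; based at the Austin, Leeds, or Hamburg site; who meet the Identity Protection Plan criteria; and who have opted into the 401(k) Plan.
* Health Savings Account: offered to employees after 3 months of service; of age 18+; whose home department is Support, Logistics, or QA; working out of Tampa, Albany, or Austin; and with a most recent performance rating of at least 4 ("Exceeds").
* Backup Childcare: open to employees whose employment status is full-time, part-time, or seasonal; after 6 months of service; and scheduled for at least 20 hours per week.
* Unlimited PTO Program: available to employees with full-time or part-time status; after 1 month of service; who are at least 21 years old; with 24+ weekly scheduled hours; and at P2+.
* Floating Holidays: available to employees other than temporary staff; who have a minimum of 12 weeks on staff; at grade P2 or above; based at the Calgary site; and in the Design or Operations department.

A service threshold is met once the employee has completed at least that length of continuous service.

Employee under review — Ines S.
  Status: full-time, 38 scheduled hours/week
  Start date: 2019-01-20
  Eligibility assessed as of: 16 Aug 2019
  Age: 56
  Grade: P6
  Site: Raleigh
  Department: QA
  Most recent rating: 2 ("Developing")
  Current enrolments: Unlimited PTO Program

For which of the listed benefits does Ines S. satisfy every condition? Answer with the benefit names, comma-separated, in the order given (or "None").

Service from 2019-01-20 to 16 Aug 2019: 208 days.
401(k) Plan — service 208 days < 9 months (≈270 days) ✗ → not eligible.
Tuition Reimbursement — status full-time ✓ (not excluded); grade P6 ≥ P4 ✓; rating 2 ≥ 2 ✓; 38 hrs/wk ≥ 15 ✓; site Raleigh ✗ (not Hamburg, Pune, or Albany) → not eligible.
Identity Protection Plan — status full-time ✗ (requires seasonal) → not eligible.
Employee Assistance Program — status full-time ✓; service 208 days ≥ 60 days ✓; site Raleigh ✗ (not Austin, Leeds, or Hamburg) → not eligible.
Health Savings Account — service 208 days ≥ 3 months (≈90 days) ✓; age 56 ≥ 18 ✓; dept QA ✓; site Raleigh ✗ (not Tampa, Albany, or Austin) → not eligible.
Backup Childcare — status full-time ✓; service 208 days ≥ 6 months (≈180 days) ✓; 38 hrs/wk ≥ 20 ✓ → eligible.
Unlimited PTO Program — status full-time ✓; service 208 days ≥ 1 month (≈30 days) ✓; age 56 ≥ 21 ✓; 38 hrs/wk ≥ 24 ✓; grade P6 ≥ P2 ✓ → eligible.
Floating Holidays — status full-time ✓ (not excluded); service 208 days ≥ 12 weeks (≈84 days) ✓; grade P6 ≥ P2 ✓; site Raleigh ✗ (not Calgary) → not eligible.

Backup Childcare, Unlimited PTO Program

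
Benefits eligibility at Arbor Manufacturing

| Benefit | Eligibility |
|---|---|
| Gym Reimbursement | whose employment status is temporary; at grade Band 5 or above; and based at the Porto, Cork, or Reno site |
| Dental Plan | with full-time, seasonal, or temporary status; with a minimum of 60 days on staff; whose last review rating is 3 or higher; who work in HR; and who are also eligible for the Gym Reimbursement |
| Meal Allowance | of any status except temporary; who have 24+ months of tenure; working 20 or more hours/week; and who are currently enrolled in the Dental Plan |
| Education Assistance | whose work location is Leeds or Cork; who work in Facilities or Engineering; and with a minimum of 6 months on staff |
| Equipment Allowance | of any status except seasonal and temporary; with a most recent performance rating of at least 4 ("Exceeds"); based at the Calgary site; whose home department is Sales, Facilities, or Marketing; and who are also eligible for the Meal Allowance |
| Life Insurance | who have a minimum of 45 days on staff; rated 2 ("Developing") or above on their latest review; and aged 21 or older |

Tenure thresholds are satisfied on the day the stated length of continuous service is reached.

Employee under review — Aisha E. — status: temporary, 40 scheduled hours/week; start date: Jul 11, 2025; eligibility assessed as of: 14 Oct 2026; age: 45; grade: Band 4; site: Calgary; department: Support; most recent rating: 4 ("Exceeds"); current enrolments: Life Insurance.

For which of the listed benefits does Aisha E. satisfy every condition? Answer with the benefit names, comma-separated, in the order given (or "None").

Life Insurance

Service from Jul 11, 2025 to 14 Oct 2026: 460 days.
Gym Reimbursement — status temporary ✓; grade Band 4 < Band 5 ✗ → not eligible.
Dental Plan — status temporary ✓; service 460 days ≥ 60 days ✓; rating 4 ≥ 3 ✓; dept Support ✗ → not eligible.
Meal Allowance — status temporary ✗ (excluded) → not eligible.
Education Assistance — site Calgary ✗ (not Leeds or Cork) → not eligible.
Equipment Allowance — status temporary ✗ (excluded) → not eligible.
Life Insurance — service 460 days ≥ 45 days ✓; rating 4 ≥ 2 ✓; age 45 ≥ 21 ✓ → eligible.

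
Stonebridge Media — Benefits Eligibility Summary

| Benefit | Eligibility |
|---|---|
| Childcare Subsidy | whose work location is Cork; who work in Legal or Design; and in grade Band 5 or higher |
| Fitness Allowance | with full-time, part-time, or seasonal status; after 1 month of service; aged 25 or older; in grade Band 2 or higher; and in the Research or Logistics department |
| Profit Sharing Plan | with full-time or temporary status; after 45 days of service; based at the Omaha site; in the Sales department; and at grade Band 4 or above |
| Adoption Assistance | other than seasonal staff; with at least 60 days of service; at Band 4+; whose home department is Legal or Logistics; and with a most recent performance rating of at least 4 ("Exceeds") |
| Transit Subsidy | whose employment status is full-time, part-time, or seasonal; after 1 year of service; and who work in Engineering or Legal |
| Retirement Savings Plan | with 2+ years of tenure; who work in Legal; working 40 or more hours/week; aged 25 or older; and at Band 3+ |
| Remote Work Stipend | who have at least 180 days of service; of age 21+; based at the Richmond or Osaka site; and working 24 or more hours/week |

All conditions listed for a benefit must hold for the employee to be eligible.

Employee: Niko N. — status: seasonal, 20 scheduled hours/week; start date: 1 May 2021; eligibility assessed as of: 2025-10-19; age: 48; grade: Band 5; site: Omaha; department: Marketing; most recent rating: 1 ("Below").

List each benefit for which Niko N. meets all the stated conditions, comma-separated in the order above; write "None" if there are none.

None

Service from 1 May 2021 to 2025-10-19: 1632 days.
Childcare Subsidy — site Omaha ✗ (not Cork) → not eligible.
Fitness Allowance — status seasonal ✓; service 1632 days ≥ 1 month (≈30 days) ✓; age 48 ≥ 25 ✓; grade Band 5 ≥ Band 2 ✓; dept Marketing ✗ → not eligible.
Profit Sharing Plan — status seasonal ✗ (requires full-time or temporary) → not eligible.
Adoption Assistance — status seasonal ✗ (excluded) → not eligible.
Transit Subsidy — status seasonal ✓; service 1632 days ≥ 1 year (≈365 days) ✓; dept Marketing ✗ → not eligible.
Retirement Savings Plan — service 1632 days ≥ 2 years (≈730 days) ✓; dept Marketing ✗ → not eligible.
Remote Work Stipend — service 1632 days ≥ 180 days ✓; age 48 ≥ 21 ✓; site Omaha ✗ (not Richmond or Osaka) → not eligible.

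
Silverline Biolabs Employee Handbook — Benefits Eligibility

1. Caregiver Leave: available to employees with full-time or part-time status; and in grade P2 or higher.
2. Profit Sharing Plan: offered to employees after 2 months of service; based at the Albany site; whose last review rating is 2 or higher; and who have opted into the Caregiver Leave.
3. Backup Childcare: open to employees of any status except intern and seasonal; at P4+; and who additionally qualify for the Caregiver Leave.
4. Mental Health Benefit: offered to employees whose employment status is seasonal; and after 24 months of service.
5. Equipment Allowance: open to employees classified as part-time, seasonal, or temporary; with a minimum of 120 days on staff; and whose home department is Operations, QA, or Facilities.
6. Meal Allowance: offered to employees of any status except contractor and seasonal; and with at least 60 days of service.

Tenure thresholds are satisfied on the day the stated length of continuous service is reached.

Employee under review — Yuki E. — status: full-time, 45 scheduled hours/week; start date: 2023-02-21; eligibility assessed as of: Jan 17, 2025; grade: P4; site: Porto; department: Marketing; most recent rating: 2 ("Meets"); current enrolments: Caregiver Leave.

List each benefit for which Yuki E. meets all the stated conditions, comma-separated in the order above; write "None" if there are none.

Caregiver Leave, Backup Childcare, Meal Allowance

Service from 2023-02-21 to Jan 17, 2025: 696 days.
Caregiver Leave — status full-time ✓; grade P4 ≥ P2 ✓ → eligible.
Profit Sharing Plan — service 696 days ≥ 2 months (≈60 days) ✓; site Porto ✗ (not Albany) → not eligible.
Backup Childcare — status full-time ✓ (not excluded); grade P4 ≥ P4 ✓; eligible for Caregiver Leave ✓ → eligible.
Mental Health Benefit — status full-time ✗ (requires seasonal) → not eligible.
Equipment Allowance — status full-time ✗ (requires part-time, seasonal, or temporary) → not eligible.
Meal Allowance — status full-time ✓ (not excluded); service 696 days ≥ 60 days ✓ → eligible.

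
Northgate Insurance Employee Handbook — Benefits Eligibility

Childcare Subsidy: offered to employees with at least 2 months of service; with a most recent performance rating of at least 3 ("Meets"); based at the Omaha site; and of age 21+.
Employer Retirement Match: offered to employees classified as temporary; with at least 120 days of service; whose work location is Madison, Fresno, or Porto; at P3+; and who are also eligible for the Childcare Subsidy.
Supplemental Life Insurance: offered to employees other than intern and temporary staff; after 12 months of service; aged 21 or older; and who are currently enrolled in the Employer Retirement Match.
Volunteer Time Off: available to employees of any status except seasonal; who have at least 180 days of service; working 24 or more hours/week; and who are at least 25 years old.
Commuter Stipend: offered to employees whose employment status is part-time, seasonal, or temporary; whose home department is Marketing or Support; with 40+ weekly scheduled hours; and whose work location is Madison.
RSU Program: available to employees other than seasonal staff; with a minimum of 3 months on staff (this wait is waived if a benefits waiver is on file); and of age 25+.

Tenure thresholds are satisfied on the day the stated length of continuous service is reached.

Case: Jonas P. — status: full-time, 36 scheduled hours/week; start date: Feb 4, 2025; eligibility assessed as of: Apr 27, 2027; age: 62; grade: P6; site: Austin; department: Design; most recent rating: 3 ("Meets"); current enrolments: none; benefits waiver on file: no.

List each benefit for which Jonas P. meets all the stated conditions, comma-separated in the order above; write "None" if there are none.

Service from Feb 4, 2025 to Apr 27, 2027: 812 days.
Childcare Subsidy — service 812 days ≥ 2 months (≈60 days) ✓; rating 3 ≥ 3 ✓; site Austin ✗ (not Omaha) → not eligible.
Employer Retirement Match — status full-time ✗ (requires temporary) → not eligible.
Supplemental Life Insurance — status full-time ✓ (not excluded); service 812 days ≥ 12 months (≈360 days) ✓; age 62 ≥ 21 ✓; not enrolled in Employer Retirement Match ✗ → not eligible.
Volunteer Time Off — status full-time ✓ (not excluded); service 812 days ≥ 180 days ✓; 36 hrs/wk ≥ 24 ✓; age 62 ≥ 25 ✓ → eligible.
Commuter Stipend — status full-time ✗ (requires part-time, seasonal, or temporary) → not eligible.
RSU Program — status full-time ✓ (not excluded); no waiver, service 812 days ≥ 3 months (≈90 days) ✓; age 62 ≥ 25 ✓ → eligible.

Volunteer Time Off, RSU Program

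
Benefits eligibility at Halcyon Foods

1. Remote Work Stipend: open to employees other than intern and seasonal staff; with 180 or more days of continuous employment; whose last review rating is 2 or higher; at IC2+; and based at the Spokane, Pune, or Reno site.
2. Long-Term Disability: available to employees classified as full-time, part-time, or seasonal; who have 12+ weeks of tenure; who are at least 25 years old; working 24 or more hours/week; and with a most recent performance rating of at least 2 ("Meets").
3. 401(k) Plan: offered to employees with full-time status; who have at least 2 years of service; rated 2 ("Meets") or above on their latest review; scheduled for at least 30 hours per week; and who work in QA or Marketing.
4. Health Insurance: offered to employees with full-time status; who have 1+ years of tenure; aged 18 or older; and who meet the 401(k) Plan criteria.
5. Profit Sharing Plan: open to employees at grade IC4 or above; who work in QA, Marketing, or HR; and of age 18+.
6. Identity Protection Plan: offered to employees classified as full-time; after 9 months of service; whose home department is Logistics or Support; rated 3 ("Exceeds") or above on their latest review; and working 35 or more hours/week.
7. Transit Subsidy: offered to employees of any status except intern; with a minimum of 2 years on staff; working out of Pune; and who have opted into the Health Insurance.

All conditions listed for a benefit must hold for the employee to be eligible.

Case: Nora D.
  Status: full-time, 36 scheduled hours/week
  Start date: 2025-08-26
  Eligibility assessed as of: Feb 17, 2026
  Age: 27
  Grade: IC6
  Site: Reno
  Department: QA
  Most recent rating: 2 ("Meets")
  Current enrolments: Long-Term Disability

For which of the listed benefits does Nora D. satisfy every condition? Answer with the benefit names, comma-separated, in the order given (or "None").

Long-Term Disability, Profit Sharing Plan

Service from 2025-08-26 to Feb 17, 2026: 175 days.
Remote Work Stipend — status full-time ✓ (not excluded); service 175 days < 180 days ✗ → not eligible.
Long-Term Disability — status full-time ✓; service 175 days ≥ 12 weeks (≈84 days) ✓; age 27 ≥ 25 ✓; 36 hrs/wk ≥ 24 ✓; rating 2 ≥ 2 ✓ → eligible.
401(k) Plan — status full-time ✓; service 175 days < 2 years (≈730 days) ✗ → not eligible.
Health Insurance — status full-time ✓; service 175 days < 1 year (≈365 days) ✗ → not eligible.
Profit Sharing Plan — grade IC6 ≥ IC4 ✓; dept QA ✓; age 27 ≥ 18 ✓ → eligible.
Identity Protection Plan — status full-time ✓; service 175 days < 9 months (≈270 days) ✗ → not eligible.
Transit Subsidy — status full-time ✓ (not excluded); service 175 days < 2 years (≈730 days) ✗ → not eligible.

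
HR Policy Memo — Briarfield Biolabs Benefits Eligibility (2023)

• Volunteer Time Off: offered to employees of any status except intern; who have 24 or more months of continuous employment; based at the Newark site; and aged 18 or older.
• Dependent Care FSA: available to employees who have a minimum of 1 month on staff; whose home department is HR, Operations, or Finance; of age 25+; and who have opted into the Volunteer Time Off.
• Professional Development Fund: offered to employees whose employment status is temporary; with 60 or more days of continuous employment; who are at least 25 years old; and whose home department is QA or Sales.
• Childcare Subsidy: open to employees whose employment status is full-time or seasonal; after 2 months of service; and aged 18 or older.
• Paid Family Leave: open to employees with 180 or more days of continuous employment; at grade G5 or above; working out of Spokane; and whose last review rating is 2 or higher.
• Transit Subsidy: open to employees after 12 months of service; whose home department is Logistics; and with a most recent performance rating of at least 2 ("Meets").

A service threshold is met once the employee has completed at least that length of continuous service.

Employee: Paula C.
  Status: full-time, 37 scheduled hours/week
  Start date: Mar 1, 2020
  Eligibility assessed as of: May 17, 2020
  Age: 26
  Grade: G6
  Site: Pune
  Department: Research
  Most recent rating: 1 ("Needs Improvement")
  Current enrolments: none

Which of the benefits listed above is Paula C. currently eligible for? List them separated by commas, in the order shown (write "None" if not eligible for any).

Childcare Subsidy

Service from Mar 1, 2020 to May 17, 2020: 77 days.
Volunteer Time Off — status full-time ✓ (not excluded); service 77 days < 24 months (≈720 days) ✗ → not eligible.
Dependent Care FSA — service 77 days ≥ 1 month (≈30 days) ✓; dept Research ✗ → not eligible.
Professional Development Fund — status full-time ✗ (requires temporary) → not eligible.
Childcare Subsidy — status full-time ✓; service 77 days ≥ 2 months (≈60 days) ✓; age 26 ≥ 18 ✓ → eligible.
Paid Family Leave — service 77 days < 180 days ✗ → not eligible.
Transit Subsidy — service 77 days < 12 months (≈360 days) ✗ → not eligible.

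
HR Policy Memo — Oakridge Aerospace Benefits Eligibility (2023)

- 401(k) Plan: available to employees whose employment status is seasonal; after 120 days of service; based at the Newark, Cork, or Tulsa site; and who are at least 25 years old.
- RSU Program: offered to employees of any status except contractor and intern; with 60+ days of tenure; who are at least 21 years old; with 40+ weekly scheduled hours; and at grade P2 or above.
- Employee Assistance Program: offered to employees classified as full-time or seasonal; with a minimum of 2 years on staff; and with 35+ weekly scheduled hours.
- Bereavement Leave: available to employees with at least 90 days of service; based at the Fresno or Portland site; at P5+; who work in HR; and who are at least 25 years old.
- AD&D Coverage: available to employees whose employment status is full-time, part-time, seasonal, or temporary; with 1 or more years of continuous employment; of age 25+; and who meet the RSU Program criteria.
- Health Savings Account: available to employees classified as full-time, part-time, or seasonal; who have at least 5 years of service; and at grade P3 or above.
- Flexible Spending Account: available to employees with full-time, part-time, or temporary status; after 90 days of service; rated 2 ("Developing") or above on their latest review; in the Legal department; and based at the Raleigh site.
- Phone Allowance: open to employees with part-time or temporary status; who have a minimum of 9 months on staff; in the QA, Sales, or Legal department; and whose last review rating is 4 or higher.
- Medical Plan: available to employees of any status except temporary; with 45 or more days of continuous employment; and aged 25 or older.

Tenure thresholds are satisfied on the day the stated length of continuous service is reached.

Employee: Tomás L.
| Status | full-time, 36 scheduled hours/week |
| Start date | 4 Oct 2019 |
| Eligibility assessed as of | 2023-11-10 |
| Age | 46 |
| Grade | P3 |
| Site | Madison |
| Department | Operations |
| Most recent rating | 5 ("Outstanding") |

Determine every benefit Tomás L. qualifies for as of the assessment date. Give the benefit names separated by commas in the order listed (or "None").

Service from 4 Oct 2019 to 2023-11-10: 1498 days.
401(k) Plan — status full-time ✗ (requires seasonal) → not eligible.
RSU Program — status full-time ✓ (not excluded); service 1498 days ≥ 60 days ✓; age 46 ≥ 21 ✓; 36 hrs/wk < 40 ✗ → not eligible.
Employee Assistance Program — status full-time ✓; service 1498 days ≥ 2 years (≈730 days) ✓; 36 hrs/wk ≥ 35 ✓ → eligible.
Bereavement Leave — service 1498 days ≥ 90 days ✓; site Madison ✗ (not Fresno or Portland) → not eligible.
AD&D Coverage — status full-time ✓; service 1498 days ≥ 1 year (≈365 days) ✓; age 46 ≥ 25 ✓; not eligible for RSU Program ✗ → not eligible.
Health Savings Account — status full-time ✓; service 1498 days < 5 years (≈1825 days) ✗ → not eligible.
Flexible Spending Account — status full-time ✓; service 1498 days ≥ 90 days ✓; rating 5 ≥ 2 ✓; dept Operations ✗ → not eligible.
Phone Allowance — status full-time ✗ (requires part-time or temporary) → not eligible.
Medical Plan — status full-time ✓ (not excluded); service 1498 days ≥ 45 days ✓; age 46 ≥ 25 ✓ → eligible.

Employee Assistance Program, Medical Plan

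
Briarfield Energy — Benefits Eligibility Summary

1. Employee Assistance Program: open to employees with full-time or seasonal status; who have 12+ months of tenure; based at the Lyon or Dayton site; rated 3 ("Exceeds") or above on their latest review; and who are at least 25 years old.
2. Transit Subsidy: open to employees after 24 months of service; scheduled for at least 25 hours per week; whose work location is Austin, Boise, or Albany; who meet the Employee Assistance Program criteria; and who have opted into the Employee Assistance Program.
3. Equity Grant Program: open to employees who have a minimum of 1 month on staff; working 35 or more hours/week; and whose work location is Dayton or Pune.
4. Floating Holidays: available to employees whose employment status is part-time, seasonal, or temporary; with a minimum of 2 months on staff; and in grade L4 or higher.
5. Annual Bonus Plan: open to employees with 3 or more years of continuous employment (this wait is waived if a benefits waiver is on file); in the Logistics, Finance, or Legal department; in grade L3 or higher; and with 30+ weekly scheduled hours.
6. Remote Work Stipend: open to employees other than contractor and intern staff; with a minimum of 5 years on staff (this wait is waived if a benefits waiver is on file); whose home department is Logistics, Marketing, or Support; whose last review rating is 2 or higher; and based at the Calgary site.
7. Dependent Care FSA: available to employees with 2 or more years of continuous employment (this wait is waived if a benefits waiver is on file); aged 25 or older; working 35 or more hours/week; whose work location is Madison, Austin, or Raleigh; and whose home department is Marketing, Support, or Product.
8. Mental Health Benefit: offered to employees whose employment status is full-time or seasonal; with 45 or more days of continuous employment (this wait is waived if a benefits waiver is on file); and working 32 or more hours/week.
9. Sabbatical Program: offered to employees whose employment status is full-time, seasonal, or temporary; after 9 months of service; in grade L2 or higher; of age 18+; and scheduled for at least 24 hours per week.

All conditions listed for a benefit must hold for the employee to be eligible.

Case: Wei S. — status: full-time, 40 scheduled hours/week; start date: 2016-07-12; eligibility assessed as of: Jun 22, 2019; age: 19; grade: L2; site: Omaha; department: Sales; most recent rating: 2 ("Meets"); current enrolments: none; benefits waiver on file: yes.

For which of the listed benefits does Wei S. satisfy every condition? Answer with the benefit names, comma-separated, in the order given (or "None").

Service from 2016-07-12 to Jun 22, 2019: 1075 days.
Employee Assistance Program — status full-time ✓; service 1075 days ≥ 12 months (≈360 days) ✓; site Omaha ✗ (not Lyon or Dayton) → not eligible.
Transit Subsidy — service 1075 days ≥ 24 months (≈720 days) ✓; 40 hrs/wk ≥ 25 ✓; site Omaha ✗ (not Austin, Boise, or Albany) → not eligible.
Equity Grant Program — service 1075 days ≥ 1 month (≈30 days) ✓; 40 hrs/wk ≥ 35 ✓; site Omaha ✗ (not Dayton or Pune) → not eligible.
Floating Holidays — status full-time ✗ (requires part-time, seasonal, or temporary) → not eligible.
Annual Bonus Plan — benefits waiver on file ✓; dept Sales ✗ → not eligible.
Remote Work Stipend — status full-time ✓ (not excluded); benefits waiver on file ✓; dept Sales ✗ → not eligible.
Dependent Care FSA — benefits waiver on file ✓; age 19 < 25 ✗ → not eligible.
Mental Health Benefit — status full-time ✓; benefits waiver on file ✓; 40 hrs/wk ≥ 32 ✓ → eligible.
Sabbatical Program — status full-time ✓; service 1075 days ≥ 9 months (≈270 days) ✓; grade L2 ≥ L2 ✓; age 19 ≥ 18 ✓; 40 hrs/wk ≥ 24 ✓ → eligible.

Mental Health Benefit, Sabbatical Program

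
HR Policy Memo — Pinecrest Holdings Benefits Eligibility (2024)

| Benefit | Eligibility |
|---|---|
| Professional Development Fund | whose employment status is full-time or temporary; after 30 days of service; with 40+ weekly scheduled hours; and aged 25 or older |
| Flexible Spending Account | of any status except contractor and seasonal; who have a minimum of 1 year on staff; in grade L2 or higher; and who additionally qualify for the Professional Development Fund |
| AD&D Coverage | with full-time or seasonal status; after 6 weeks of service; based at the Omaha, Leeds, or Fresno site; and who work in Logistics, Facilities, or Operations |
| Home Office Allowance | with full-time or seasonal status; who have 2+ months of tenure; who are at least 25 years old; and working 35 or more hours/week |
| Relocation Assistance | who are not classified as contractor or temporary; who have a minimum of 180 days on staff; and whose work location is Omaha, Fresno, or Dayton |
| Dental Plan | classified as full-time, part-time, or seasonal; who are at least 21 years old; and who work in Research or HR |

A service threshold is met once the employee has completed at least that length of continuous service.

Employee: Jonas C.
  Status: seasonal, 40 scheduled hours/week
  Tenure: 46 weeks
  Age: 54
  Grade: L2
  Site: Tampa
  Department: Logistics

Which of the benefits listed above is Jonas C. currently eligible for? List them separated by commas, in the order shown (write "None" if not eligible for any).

Professional Development Fund — status seasonal ✗ (requires full-time or temporary) → not eligible.
Flexible Spending Account — status seasonal ✗ (excluded) → not eligible.
AD&D Coverage — status seasonal ✓; service 46 weeks ≥ 6 weeks ✓; site Tampa ✗ (not Omaha, Leeds, or Fresno) → not eligible.
Home Office Allowance — status seasonal ✓; service 46 weeks ≥ 2 months (≈60 days) ✓; age 54 ≥ 25 ✓; 40 hrs/wk ≥ 35 ✓ → eligible.
Relocation Assistance — status seasonal ✓ (not excluded); service 46 weeks ≥ 180 days ✓; site Tampa ✗ (not Omaha, Fresno, or Dayton) → not eligible.
Dental Plan — status seasonal ✓; age 54 ≥ 21 ✓; dept Logistics ✗ → not eligible.

Home Office Allowance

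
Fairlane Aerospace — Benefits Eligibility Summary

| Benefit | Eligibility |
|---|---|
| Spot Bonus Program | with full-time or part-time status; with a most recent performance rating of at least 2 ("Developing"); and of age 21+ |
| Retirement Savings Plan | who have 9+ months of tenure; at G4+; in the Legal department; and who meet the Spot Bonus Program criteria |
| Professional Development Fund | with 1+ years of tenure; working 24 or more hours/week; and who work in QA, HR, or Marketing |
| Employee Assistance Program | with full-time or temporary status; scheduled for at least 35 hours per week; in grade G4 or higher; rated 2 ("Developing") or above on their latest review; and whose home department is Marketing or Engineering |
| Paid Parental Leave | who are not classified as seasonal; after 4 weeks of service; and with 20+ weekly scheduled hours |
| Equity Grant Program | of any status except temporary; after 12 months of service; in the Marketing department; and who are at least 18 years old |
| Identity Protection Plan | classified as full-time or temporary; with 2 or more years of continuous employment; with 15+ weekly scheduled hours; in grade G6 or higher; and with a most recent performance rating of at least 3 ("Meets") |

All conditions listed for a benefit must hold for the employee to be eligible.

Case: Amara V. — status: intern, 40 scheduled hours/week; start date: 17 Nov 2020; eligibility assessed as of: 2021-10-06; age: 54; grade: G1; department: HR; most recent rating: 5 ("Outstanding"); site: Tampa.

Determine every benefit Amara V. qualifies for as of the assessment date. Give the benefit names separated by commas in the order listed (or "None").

Service from 17 Nov 2020 to 2021-10-06: 323 days.
Spot Bonus Program — status intern ✗ (requires full-time or part-time) → not eligible.
Retirement Savings Plan — service 323 days ≥ 9 months (≈270 days) ✓; grade G1 < G4 ✗ → not eligible.
Professional Development Fund — service 323 days < 1 year (≈365 days) ✗ → not eligible.
Employee Assistance Program — status intern ✗ (requires full-time or temporary) → not eligible.
Paid Parental Leave — status intern ✓ (not excluded); service 323 days ≥ 4 weeks (≈28 days) ✓; 40 hrs/wk ≥ 20 ✓ → eligible.
Equity Grant Program — status intern ✓ (not excluded); service 323 days < 12 months (≈360 days) ✗ → not eligible.
Identity Protection Plan — status intern ✗ (requires full-time or temporary) → not eligible.

Paid Parental Leave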